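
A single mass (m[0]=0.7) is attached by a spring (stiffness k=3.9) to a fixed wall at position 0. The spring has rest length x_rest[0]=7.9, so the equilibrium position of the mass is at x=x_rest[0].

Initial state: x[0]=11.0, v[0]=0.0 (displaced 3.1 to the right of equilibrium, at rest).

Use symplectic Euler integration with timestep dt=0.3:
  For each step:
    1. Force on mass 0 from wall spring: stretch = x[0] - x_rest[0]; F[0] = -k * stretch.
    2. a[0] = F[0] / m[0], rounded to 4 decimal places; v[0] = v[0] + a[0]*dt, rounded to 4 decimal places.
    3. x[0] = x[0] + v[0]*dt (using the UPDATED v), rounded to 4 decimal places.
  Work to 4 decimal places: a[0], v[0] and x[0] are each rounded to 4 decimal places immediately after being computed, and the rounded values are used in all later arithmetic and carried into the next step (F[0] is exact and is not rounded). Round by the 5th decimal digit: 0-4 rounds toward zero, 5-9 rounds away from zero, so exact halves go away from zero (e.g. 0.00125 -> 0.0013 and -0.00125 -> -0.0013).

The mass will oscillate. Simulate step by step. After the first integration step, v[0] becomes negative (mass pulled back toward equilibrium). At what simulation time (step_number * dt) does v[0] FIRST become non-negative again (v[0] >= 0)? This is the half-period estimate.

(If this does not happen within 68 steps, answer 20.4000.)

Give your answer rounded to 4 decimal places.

Step 0: x=[11.0000] v=[0.0000]
Step 1: x=[9.4456] v=[-5.1814]
Step 2: x=[7.1162] v=[-7.7648]
Step 3: x=[5.1798] v=[-6.4547]
Step 4: x=[4.6074] v=[-1.9081]
Step 5: x=[5.6860] v=[3.5953]
First v>=0 after going negative at step 5, time=1.5000

Answer: 1.5000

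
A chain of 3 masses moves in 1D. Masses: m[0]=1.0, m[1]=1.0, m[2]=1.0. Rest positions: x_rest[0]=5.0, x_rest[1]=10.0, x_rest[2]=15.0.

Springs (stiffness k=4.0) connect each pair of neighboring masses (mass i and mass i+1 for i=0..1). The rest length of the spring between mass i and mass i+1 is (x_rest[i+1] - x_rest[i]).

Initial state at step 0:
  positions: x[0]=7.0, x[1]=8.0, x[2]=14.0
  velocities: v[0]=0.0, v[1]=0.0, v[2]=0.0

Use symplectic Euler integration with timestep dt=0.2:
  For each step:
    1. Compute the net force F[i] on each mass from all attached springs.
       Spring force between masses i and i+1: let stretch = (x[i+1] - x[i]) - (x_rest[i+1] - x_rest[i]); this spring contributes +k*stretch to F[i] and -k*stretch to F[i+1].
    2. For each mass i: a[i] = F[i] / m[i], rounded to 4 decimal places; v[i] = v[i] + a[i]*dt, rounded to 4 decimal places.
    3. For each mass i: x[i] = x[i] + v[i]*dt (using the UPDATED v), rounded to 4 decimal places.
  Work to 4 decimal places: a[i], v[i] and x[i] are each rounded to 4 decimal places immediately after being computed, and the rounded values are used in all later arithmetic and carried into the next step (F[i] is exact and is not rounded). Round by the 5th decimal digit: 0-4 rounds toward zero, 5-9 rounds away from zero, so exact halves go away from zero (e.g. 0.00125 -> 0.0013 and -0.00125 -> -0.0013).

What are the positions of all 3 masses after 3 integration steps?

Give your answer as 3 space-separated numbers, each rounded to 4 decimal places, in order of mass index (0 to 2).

Answer: 4.2137 11.0643 13.7220

Derivation:
Step 0: x=[7.0000 8.0000 14.0000] v=[0.0000 0.0000 0.0000]
Step 1: x=[6.3600 8.8000 13.8400] v=[-3.2000 4.0000 -0.8000]
Step 2: x=[5.3104 10.0160 13.6736] v=[-5.2480 6.0800 -0.8320]
Step 3: x=[4.2137 11.0643 13.7220] v=[-5.4835 5.2416 0.2419]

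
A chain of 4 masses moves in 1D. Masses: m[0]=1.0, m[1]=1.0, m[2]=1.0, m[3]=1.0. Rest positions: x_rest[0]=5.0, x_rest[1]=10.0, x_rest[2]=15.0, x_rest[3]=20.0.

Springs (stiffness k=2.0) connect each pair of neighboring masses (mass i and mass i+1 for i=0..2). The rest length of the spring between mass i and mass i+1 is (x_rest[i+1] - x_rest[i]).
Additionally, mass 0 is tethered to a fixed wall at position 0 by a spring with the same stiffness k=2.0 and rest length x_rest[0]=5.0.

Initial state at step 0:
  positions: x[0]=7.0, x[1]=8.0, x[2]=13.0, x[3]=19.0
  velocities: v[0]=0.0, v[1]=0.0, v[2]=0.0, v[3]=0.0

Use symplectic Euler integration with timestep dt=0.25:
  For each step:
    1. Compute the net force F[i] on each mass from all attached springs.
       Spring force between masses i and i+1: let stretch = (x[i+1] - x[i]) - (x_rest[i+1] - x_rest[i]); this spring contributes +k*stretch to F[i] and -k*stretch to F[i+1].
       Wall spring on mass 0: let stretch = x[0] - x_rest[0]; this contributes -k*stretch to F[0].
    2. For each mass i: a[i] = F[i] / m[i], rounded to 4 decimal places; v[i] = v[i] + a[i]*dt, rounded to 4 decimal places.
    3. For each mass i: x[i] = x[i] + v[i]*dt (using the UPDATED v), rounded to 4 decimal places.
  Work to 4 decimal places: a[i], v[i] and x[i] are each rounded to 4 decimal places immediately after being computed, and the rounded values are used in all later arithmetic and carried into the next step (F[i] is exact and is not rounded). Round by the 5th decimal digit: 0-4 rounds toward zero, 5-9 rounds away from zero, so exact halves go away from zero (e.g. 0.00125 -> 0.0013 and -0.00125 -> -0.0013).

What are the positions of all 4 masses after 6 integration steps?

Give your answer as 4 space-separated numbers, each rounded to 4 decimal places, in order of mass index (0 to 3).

Step 0: x=[7.0000 8.0000 13.0000 19.0000] v=[0.0000 0.0000 0.0000 0.0000]
Step 1: x=[6.2500 8.5000 13.1250 18.8750] v=[-3.0000 2.0000 0.5000 -0.5000]
Step 2: x=[5.0000 9.2969 13.3906 18.6563] v=[-5.0000 3.1875 1.0625 -0.8750]
Step 3: x=[3.6621 10.0684 13.8027 18.4043] v=[-5.3516 3.0859 1.6485 -1.0079]
Step 4: x=[2.6672 10.5059 14.3233 18.2021] v=[-3.9795 1.7499 2.0822 -0.8087]
Step 5: x=[2.3188 10.4407 14.8515 18.1401] v=[-1.3938 -0.2608 2.1129 -0.2481]
Step 6: x=[2.6958 9.9116 15.2395 18.2920] v=[1.5078 -2.1164 1.5518 0.6076]

Answer: 2.6958 9.9116 15.2395 18.2920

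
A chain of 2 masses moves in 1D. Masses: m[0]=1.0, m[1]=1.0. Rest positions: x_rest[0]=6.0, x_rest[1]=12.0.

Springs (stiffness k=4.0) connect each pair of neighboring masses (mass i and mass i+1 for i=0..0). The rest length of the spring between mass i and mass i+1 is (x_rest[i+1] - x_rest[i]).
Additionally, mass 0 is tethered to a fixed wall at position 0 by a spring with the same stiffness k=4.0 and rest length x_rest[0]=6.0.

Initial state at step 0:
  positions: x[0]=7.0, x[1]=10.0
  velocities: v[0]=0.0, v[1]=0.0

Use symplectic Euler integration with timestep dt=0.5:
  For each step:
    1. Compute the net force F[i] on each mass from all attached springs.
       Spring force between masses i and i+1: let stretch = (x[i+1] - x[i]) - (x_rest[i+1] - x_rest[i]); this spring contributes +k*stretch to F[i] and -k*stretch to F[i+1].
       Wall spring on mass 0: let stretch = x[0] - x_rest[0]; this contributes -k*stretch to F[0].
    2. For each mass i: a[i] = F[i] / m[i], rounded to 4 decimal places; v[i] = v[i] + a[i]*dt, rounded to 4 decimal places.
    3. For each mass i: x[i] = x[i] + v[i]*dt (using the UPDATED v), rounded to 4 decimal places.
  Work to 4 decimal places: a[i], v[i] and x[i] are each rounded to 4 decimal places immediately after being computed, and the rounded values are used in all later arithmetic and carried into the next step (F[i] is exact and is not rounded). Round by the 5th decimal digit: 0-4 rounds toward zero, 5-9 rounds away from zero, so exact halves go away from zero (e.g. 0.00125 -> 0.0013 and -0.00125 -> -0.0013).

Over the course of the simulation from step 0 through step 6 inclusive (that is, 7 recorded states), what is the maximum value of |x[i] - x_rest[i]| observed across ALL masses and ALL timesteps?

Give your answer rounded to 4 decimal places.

Answer: 3.0000

Derivation:
Step 0: x=[7.0000 10.0000] v=[0.0000 0.0000]
Step 1: x=[3.0000 13.0000] v=[-8.0000 6.0000]
Step 2: x=[6.0000 12.0000] v=[6.0000 -2.0000]
Step 3: x=[9.0000 11.0000] v=[6.0000 -2.0000]
Step 4: x=[5.0000 14.0000] v=[-8.0000 6.0000]
Step 5: x=[5.0000 14.0000] v=[0.0000 0.0000]
Step 6: x=[9.0000 11.0000] v=[8.0000 -6.0000]
Max displacement = 3.0000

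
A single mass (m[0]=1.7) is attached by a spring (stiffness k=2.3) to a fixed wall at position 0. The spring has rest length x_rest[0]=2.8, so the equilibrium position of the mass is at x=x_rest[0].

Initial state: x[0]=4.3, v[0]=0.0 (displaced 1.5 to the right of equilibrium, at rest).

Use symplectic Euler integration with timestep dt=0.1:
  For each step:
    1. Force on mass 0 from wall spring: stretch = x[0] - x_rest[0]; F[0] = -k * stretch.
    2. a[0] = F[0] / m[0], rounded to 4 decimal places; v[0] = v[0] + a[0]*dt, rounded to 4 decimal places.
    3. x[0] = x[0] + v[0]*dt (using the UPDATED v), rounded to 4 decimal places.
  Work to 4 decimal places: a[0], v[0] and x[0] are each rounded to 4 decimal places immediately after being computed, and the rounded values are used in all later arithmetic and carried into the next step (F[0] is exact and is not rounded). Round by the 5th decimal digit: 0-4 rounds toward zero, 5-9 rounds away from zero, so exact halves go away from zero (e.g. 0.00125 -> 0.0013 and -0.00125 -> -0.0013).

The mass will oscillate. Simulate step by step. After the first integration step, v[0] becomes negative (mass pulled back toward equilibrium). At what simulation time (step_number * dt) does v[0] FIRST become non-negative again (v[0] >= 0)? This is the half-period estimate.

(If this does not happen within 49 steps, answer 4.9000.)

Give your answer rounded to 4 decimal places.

Answer: 2.7000

Derivation:
Step 0: x=[4.3000] v=[0.0000]
Step 1: x=[4.2797] v=[-0.2029]
Step 2: x=[4.2394] v=[-0.4031]
Step 3: x=[4.1796] v=[-0.5978]
Step 4: x=[4.1012] v=[-0.7845]
Step 5: x=[4.0052] v=[-0.9605]
Step 6: x=[3.8928] v=[-1.1236]
Step 7: x=[3.7657] v=[-1.2715]
Step 8: x=[3.6255] v=[-1.4022]
Step 9: x=[3.4741] v=[-1.5139]
Step 10: x=[3.3136] v=[-1.6051]
Step 11: x=[3.1461] v=[-1.6746]
Step 12: x=[2.9740] v=[-1.7214]
Step 13: x=[2.7995] v=[-1.7449]
Step 14: x=[2.6250] v=[-1.7448]
Step 15: x=[2.4529] v=[-1.7211]
Step 16: x=[2.2855] v=[-1.6741]
Step 17: x=[2.1251] v=[-1.6045]
Step 18: x=[1.9738] v=[-1.5132]
Step 19: x=[1.8337] v=[-1.4014]
Step 20: x=[1.7066] v=[-1.2707]
Step 21: x=[1.5943] v=[-1.1228]
Step 22: x=[1.4983] v=[-0.9597]
Step 23: x=[1.4199] v=[-0.7836]
Step 24: x=[1.3602] v=[-0.5969]
Step 25: x=[1.3200] v=[-0.4021]
Step 26: x=[1.2998] v=[-0.2019]
Step 27: x=[1.2999] v=[0.0011]
First v>=0 after going negative at step 27, time=2.7000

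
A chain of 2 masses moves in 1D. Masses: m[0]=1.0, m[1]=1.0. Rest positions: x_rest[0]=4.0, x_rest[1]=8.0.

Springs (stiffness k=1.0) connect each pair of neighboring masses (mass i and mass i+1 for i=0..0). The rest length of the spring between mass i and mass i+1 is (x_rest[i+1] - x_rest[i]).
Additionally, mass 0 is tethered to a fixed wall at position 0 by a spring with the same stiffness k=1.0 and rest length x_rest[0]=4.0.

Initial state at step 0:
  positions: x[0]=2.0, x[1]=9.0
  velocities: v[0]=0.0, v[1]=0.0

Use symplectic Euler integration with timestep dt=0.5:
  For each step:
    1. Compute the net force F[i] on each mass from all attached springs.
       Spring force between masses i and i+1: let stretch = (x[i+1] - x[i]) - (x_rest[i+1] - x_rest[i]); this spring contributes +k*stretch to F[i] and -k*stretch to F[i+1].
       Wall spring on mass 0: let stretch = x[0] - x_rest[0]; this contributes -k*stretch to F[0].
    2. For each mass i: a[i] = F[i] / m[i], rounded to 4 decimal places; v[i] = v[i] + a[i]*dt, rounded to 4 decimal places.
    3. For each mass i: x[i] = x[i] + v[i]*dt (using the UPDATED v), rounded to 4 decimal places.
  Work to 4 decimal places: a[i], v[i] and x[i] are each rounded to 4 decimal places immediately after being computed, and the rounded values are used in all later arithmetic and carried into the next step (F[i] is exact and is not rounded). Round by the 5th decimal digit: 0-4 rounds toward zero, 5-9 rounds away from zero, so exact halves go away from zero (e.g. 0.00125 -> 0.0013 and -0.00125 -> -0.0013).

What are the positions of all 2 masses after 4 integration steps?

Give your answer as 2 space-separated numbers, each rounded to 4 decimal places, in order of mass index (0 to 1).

Answer: 5.6836 6.9180

Derivation:
Step 0: x=[2.0000 9.0000] v=[0.0000 0.0000]
Step 1: x=[3.2500 8.2500] v=[2.5000 -1.5000]
Step 2: x=[4.9375 7.2500] v=[3.3750 -2.0000]
Step 3: x=[5.9688 6.6719] v=[2.0625 -1.1563]
Step 4: x=[5.6836 6.9180] v=[-0.5704 0.4922]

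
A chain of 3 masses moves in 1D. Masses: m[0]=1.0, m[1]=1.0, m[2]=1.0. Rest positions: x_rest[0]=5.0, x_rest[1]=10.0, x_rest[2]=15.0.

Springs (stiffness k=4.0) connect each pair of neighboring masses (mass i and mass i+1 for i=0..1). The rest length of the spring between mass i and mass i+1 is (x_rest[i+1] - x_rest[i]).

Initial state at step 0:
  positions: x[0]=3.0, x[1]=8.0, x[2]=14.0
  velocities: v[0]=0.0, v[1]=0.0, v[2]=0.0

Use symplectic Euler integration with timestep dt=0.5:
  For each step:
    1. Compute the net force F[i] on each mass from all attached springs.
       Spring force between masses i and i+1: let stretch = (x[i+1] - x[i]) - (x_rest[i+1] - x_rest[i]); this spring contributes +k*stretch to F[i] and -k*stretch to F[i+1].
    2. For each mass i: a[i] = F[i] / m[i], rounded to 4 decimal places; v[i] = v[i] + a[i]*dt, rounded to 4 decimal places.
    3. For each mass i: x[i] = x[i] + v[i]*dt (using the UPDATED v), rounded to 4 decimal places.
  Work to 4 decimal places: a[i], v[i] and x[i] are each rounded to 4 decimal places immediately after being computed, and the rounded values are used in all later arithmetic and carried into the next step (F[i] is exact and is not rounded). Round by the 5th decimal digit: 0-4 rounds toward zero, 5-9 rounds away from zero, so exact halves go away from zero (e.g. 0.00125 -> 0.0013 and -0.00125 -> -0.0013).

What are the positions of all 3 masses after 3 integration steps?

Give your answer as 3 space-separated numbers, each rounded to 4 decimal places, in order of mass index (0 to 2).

Answer: 4.0000 8.0000 13.0000

Derivation:
Step 0: x=[3.0000 8.0000 14.0000] v=[0.0000 0.0000 0.0000]
Step 1: x=[3.0000 9.0000 13.0000] v=[0.0000 2.0000 -2.0000]
Step 2: x=[4.0000 8.0000 13.0000] v=[2.0000 -2.0000 0.0000]
Step 3: x=[4.0000 8.0000 13.0000] v=[0.0000 0.0000 0.0000]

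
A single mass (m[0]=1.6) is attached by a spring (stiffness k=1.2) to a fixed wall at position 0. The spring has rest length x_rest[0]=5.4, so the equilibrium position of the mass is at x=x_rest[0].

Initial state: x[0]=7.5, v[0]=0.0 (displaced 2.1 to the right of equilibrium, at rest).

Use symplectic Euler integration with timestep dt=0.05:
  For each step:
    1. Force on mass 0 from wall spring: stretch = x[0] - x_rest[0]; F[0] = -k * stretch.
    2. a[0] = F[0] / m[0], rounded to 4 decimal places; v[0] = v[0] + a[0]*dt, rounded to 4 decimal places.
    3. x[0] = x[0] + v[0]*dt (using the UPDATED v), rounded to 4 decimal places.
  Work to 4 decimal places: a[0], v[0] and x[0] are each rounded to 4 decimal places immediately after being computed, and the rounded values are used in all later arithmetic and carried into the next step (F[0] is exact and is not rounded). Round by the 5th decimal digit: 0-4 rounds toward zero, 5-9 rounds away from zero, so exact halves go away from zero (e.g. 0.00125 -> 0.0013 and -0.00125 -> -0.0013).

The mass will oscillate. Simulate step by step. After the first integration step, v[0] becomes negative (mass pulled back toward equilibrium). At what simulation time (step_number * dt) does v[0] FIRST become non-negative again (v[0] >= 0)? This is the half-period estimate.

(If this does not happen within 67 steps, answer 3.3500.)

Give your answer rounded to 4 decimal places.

Step 0: x=[7.5000] v=[0.0000]
Step 1: x=[7.4961] v=[-0.0788]
Step 2: x=[7.4882] v=[-0.1574]
Step 3: x=[7.4764] v=[-0.2357]
Step 4: x=[7.4607] v=[-0.3136]
Step 5: x=[7.4412] v=[-0.3909]
Step 6: x=[7.4178] v=[-0.4674]
Step 7: x=[7.3906] v=[-0.5431]
Step 8: x=[7.3597] v=[-0.6178]
Step 9: x=[7.3251] v=[-0.6913]
Step 10: x=[7.2869] v=[-0.7635]
Step 11: x=[7.2452] v=[-0.8343]
Step 12: x=[7.2000] v=[-0.9035]
Step 13: x=[7.1515] v=[-0.9710]
Step 14: x=[7.0997] v=[-1.0367]
Step 15: x=[7.0447] v=[-1.1004]
Step 16: x=[6.9866] v=[-1.1621]
Step 17: x=[6.9255] v=[-1.2216]
Step 18: x=[6.8616] v=[-1.2788]
Step 19: x=[6.7949] v=[-1.3336]
Step 20: x=[6.7256] v=[-1.3859]
Step 21: x=[6.6538] v=[-1.4356]
Step 22: x=[6.5797] v=[-1.4826]
Step 23: x=[6.5034] v=[-1.5268]
Step 24: x=[6.4250] v=[-1.5682]
Step 25: x=[6.3447] v=[-1.6066]
Step 26: x=[6.2626] v=[-1.6420]
Step 27: x=[6.1789] v=[-1.6744]
Step 28: x=[6.0937] v=[-1.7036]
Step 29: x=[6.0072] v=[-1.7296]
Step 30: x=[5.9196] v=[-1.7524]
Step 31: x=[5.8310] v=[-1.7719]
Step 32: x=[5.7416] v=[-1.7881]
Step 33: x=[5.6516] v=[-1.8009]
Step 34: x=[5.5611] v=[-1.8103]
Step 35: x=[5.4703] v=[-1.8163]
Step 36: x=[5.3794] v=[-1.8189]
Step 37: x=[5.2885] v=[-1.8181]
Step 38: x=[5.1978] v=[-1.8139]
Step 39: x=[5.1075] v=[-1.8063]
Step 40: x=[5.0177] v=[-1.7953]
Step 41: x=[4.9287] v=[-1.7810]
Step 42: x=[4.8405] v=[-1.7633]
Step 43: x=[4.7534] v=[-1.7423]
Step 44: x=[4.6675] v=[-1.7181]
Step 45: x=[4.5830] v=[-1.6906]
Step 46: x=[4.5000] v=[-1.6600]
Step 47: x=[4.4187] v=[-1.6263]
Step 48: x=[4.3392] v=[-1.5895]
Step 49: x=[4.2617] v=[-1.5497]
Step 50: x=[4.1864] v=[-1.5070]
Step 51: x=[4.1133] v=[-1.4615]
Step 52: x=[4.0426] v=[-1.4133]
Step 53: x=[3.9745] v=[-1.3624]
Step 54: x=[3.9091] v=[-1.3089]
Step 55: x=[3.8465] v=[-1.2530]
Step 56: x=[3.7868] v=[-1.1947]
Step 57: x=[3.7301] v=[-1.1342]
Step 58: x=[3.6765] v=[-1.0716]
Step 59: x=[3.6262] v=[-1.0070]
Step 60: x=[3.5792] v=[-0.9405]
Step 61: x=[3.5356] v=[-0.8722]
Step 62: x=[3.4955] v=[-0.8023]
Step 63: x=[3.4590] v=[-0.7309]
Step 64: x=[3.4261] v=[-0.6581]
Step 65: x=[3.3969] v=[-0.5841]
Step 66: x=[3.3715] v=[-0.5090]
Step 67: x=[3.3499] v=[-0.4329]
v[0] did not become non-negative within 67 steps; using fallback time=3.3500

Answer: 3.3500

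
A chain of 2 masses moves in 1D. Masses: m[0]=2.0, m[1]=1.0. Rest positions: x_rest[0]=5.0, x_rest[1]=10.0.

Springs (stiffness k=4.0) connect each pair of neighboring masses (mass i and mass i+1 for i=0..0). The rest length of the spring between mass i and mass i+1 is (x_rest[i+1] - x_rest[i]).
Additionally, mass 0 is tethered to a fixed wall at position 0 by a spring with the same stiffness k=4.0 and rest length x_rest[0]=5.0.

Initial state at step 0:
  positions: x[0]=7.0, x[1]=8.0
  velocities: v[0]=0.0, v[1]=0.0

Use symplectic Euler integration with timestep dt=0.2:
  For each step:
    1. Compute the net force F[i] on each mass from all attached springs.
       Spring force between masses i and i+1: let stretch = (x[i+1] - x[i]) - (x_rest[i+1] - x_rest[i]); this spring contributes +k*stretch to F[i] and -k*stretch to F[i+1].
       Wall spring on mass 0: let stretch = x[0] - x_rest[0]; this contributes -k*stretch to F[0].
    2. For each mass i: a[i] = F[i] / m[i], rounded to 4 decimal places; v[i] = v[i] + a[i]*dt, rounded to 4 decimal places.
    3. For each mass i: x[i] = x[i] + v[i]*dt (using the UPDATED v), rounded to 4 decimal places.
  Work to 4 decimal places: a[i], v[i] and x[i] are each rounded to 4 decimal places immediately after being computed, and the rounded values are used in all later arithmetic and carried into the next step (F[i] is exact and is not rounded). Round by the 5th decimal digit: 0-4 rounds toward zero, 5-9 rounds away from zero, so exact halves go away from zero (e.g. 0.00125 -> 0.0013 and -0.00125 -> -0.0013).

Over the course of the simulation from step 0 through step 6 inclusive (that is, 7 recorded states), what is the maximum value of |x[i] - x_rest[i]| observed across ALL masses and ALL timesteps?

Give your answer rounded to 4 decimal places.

Answer: 2.5871

Derivation:
Step 0: x=[7.0000 8.0000] v=[0.0000 0.0000]
Step 1: x=[6.5200 8.6400] v=[-2.4000 3.2000]
Step 2: x=[5.6880 9.7408] v=[-4.1600 5.5040]
Step 3: x=[4.7252 10.9932] v=[-4.8141 6.2618]
Step 4: x=[3.8858 12.0427] v=[-4.1970 5.2474]
Step 5: x=[3.3881 12.5871] v=[-2.4886 2.7219]
Step 6: x=[3.3553 12.4596] v=[-0.1642 -0.6373]
Max displacement = 2.5871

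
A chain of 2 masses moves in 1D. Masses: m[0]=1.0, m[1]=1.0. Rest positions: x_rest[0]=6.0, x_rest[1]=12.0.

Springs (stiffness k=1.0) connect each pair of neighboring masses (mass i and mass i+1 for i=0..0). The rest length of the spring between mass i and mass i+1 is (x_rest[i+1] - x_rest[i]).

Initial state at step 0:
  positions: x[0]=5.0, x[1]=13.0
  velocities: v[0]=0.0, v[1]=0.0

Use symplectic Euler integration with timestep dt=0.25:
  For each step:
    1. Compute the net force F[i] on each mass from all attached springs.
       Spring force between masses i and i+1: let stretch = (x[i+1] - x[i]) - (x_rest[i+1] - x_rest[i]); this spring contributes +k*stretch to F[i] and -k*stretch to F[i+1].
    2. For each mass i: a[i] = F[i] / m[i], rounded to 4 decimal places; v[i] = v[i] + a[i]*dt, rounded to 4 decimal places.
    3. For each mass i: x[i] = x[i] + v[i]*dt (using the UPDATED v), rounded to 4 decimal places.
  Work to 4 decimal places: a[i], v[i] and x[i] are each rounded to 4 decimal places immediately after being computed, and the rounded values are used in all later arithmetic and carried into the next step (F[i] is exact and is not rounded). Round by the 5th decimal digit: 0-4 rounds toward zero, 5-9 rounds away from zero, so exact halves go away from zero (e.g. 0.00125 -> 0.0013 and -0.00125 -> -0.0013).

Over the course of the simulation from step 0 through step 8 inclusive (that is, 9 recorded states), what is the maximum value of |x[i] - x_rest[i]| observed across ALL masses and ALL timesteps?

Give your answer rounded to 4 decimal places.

Step 0: x=[5.0000 13.0000] v=[0.0000 0.0000]
Step 1: x=[5.1250 12.8750] v=[0.5000 -0.5000]
Step 2: x=[5.3594 12.6406] v=[0.9375 -0.9375]
Step 3: x=[5.6739 12.3262] v=[1.2578 -1.2578]
Step 4: x=[6.0291 11.9710] v=[1.4209 -1.4209]
Step 5: x=[6.3807 11.6194] v=[1.4064 -1.4064]
Step 6: x=[6.6847 11.3154] v=[1.2161 -1.2161]
Step 7: x=[6.9032 11.0970] v=[0.8738 -0.8738]
Step 8: x=[7.0088 10.9914] v=[0.4223 -0.4223]
Max displacement = 1.0088

Answer: 1.0088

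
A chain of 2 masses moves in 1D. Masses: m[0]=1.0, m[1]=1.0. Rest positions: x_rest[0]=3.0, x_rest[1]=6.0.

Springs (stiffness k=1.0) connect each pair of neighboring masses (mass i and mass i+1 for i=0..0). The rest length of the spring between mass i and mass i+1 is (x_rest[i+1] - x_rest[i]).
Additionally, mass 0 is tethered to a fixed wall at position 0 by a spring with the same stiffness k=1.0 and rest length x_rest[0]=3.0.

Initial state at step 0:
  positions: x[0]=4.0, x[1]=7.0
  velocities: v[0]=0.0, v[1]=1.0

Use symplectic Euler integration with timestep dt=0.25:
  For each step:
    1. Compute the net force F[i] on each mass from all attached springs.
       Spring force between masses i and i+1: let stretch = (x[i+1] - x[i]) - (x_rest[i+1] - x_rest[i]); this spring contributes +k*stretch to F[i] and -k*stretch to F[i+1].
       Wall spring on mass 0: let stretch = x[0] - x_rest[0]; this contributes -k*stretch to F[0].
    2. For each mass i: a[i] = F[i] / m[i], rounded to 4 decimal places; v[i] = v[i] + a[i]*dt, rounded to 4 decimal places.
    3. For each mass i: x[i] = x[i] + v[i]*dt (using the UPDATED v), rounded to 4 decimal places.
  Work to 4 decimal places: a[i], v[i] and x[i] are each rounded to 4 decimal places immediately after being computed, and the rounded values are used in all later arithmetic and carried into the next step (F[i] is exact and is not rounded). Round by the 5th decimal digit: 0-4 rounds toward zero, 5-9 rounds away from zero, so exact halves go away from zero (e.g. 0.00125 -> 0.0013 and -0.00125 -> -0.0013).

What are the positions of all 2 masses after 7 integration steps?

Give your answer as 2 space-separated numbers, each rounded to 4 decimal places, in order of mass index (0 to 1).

Step 0: x=[4.0000 7.0000] v=[0.0000 1.0000]
Step 1: x=[3.9375 7.2500] v=[-0.2500 1.0000]
Step 2: x=[3.8359 7.4805] v=[-0.4063 0.9219]
Step 3: x=[3.7224 7.6707] v=[-0.4541 0.7608]
Step 4: x=[3.6230 7.8016] v=[-0.3976 0.5237]
Step 5: x=[3.5583 7.8589] v=[-0.2587 0.2291]
Step 6: x=[3.5400 7.8349] v=[-0.0731 -0.0961]
Step 7: x=[3.5689 7.7300] v=[0.1156 -0.4198]

Answer: 3.5689 7.7300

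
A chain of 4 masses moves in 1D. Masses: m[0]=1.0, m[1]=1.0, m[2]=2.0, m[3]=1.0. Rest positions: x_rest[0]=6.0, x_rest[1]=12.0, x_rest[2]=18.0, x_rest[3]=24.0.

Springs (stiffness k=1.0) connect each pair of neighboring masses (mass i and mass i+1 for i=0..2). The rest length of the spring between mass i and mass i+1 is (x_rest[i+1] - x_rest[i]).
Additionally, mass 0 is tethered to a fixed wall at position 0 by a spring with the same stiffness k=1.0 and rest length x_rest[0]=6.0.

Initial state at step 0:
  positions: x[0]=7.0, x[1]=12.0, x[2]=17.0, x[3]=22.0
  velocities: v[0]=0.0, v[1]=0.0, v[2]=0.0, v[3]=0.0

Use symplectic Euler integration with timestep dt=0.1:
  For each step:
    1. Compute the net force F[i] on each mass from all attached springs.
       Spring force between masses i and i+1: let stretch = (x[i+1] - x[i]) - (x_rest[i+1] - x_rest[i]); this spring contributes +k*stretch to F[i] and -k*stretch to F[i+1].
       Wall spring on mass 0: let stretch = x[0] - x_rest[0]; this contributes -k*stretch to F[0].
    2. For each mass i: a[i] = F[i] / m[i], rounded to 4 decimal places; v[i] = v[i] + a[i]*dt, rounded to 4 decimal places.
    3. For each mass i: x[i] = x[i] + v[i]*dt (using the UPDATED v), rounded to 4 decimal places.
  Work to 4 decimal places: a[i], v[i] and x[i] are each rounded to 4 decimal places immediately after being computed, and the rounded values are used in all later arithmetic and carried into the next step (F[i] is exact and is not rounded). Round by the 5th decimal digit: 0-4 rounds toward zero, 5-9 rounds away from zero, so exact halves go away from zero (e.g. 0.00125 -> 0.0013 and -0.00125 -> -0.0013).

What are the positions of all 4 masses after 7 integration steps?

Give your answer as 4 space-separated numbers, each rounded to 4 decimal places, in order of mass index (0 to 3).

Answer: 6.4884 11.9766 17.0060 22.2677

Derivation:
Step 0: x=[7.0000 12.0000 17.0000 22.0000] v=[0.0000 0.0000 0.0000 0.0000]
Step 1: x=[6.9800 12.0000 17.0000 22.0100] v=[-0.2000 0.0000 0.0000 0.1000]
Step 2: x=[6.9404 11.9998 17.0001 22.0299] v=[-0.3960 -0.0020 0.0005 0.1990]
Step 3: x=[6.8820 11.9990 17.0003 22.0595] v=[-0.5841 -0.0079 0.0020 0.2960]
Step 4: x=[6.8059 11.9971 17.0008 22.0985] v=[-0.7606 -0.0195 0.0049 0.3901]
Step 5: x=[6.7137 11.9933 17.0018 22.1465] v=[-0.9221 -0.0383 0.0096 0.4803]
Step 6: x=[6.6072 11.9868 17.0034 22.2031] v=[-1.0655 -0.0654 0.0164 0.5658]
Step 7: x=[6.4884 11.9766 17.0060 22.2677] v=[-1.1883 -0.1017 0.0256 0.6458]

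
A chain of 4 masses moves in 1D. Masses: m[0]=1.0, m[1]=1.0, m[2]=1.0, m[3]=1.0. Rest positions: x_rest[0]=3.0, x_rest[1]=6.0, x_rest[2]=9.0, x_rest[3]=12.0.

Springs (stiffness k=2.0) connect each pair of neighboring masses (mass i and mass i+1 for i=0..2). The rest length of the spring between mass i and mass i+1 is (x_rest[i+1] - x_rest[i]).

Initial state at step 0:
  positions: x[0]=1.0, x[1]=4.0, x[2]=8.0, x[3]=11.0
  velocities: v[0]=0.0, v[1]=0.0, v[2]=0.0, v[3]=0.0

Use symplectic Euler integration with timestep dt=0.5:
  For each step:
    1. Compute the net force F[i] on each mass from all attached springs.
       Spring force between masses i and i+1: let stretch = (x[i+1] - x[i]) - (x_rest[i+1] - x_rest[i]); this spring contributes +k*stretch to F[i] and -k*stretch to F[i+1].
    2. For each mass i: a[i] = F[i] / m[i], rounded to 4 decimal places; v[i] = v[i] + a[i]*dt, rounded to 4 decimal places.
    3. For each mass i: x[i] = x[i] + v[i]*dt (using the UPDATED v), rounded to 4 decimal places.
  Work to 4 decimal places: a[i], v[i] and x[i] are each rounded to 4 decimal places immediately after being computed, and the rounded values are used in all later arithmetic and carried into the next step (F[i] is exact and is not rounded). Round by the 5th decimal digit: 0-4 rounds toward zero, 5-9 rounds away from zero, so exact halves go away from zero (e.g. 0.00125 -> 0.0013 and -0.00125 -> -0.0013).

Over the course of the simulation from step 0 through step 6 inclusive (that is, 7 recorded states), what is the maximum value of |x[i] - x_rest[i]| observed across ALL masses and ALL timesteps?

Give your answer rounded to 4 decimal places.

Answer: 2.1250

Derivation:
Step 0: x=[1.0000 4.0000 8.0000 11.0000] v=[0.0000 0.0000 0.0000 0.0000]
Step 1: x=[1.0000 4.5000 7.5000 11.0000] v=[0.0000 1.0000 -1.0000 0.0000]
Step 2: x=[1.2500 4.7500 7.2500 10.7500] v=[0.5000 0.5000 -0.5000 -0.5000]
Step 3: x=[1.7500 4.5000 7.5000 10.2500] v=[1.0000 -0.5000 0.5000 -1.0000]
Step 4: x=[2.1250 4.3750 7.6250 9.8750] v=[0.7500 -0.2500 0.2500 -0.7500]
Step 5: x=[2.1250 4.7500 7.2500 9.8750] v=[0.0000 0.7500 -0.7500 0.0000]
Step 6: x=[1.9375 5.0625 6.9375 10.0625] v=[-0.3750 0.6250 -0.6250 0.3750]
Max displacement = 2.1250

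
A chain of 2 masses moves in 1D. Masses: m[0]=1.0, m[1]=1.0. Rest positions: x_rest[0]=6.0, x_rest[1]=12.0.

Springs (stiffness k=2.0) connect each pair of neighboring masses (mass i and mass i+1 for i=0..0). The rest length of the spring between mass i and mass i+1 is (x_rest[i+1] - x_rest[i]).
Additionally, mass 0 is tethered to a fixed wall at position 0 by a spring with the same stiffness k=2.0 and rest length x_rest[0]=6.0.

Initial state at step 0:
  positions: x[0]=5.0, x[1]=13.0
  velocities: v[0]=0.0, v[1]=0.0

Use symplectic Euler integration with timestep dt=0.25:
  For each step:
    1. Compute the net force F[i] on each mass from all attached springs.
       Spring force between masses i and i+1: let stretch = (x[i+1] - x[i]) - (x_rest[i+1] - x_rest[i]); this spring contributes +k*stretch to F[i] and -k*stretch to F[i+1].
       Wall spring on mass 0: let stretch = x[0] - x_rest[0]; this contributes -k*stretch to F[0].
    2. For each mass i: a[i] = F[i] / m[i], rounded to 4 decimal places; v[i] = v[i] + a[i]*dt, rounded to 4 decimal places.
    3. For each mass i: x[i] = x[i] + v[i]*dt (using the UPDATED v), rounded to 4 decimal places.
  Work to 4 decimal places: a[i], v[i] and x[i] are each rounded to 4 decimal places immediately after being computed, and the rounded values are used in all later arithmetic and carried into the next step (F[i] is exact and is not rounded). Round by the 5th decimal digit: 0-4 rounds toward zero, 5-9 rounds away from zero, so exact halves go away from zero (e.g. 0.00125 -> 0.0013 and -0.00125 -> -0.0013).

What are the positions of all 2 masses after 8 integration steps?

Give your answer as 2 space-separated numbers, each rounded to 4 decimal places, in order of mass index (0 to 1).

Step 0: x=[5.0000 13.0000] v=[0.0000 0.0000]
Step 1: x=[5.3750 12.7500] v=[1.5000 -1.0000]
Step 2: x=[6.0000 12.3281] v=[2.5000 -1.6875]
Step 3: x=[6.6660 11.8652] v=[2.6641 -1.8516]
Step 4: x=[7.1487 11.5024] v=[1.9307 -1.4512]
Step 5: x=[7.2820 11.3454] v=[0.5332 -0.6281]
Step 6: x=[7.0130 11.4305] v=[-1.0761 0.3402]
Step 7: x=[6.4195 11.7134] v=[-2.3739 1.1315]
Step 8: x=[5.6853 12.0846] v=[-2.9367 1.4846]

Answer: 5.6853 12.0846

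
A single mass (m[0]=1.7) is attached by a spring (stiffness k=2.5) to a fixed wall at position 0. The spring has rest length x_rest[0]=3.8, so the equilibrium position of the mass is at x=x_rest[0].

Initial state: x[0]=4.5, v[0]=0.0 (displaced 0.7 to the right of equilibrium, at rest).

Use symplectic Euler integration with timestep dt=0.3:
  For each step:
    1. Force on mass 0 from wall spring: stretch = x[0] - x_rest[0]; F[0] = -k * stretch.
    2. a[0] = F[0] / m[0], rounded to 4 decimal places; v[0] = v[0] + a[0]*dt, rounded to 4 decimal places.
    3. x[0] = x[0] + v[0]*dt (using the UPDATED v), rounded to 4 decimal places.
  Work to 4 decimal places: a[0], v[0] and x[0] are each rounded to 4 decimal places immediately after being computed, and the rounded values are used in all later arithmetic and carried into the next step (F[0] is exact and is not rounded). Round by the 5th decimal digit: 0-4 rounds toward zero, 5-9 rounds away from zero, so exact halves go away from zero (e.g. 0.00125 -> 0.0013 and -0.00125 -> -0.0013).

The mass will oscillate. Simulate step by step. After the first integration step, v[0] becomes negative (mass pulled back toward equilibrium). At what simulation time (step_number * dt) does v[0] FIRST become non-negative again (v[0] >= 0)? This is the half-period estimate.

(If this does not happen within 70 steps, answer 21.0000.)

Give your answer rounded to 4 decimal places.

Step 0: x=[4.5000] v=[0.0000]
Step 1: x=[4.4074] v=[-0.3088]
Step 2: x=[4.2344] v=[-0.5768]
Step 3: x=[4.0039] v=[-0.7684]
Step 4: x=[3.7464] v=[-0.8584]
Step 5: x=[3.4960] v=[-0.8348]
Step 6: x=[3.2858] v=[-0.7007]
Step 7: x=[3.1437] v=[-0.4738]
Step 8: x=[3.0884] v=[-0.1843]
Step 9: x=[3.1273] v=[0.1297]
First v>=0 after going negative at step 9, time=2.7000

Answer: 2.7000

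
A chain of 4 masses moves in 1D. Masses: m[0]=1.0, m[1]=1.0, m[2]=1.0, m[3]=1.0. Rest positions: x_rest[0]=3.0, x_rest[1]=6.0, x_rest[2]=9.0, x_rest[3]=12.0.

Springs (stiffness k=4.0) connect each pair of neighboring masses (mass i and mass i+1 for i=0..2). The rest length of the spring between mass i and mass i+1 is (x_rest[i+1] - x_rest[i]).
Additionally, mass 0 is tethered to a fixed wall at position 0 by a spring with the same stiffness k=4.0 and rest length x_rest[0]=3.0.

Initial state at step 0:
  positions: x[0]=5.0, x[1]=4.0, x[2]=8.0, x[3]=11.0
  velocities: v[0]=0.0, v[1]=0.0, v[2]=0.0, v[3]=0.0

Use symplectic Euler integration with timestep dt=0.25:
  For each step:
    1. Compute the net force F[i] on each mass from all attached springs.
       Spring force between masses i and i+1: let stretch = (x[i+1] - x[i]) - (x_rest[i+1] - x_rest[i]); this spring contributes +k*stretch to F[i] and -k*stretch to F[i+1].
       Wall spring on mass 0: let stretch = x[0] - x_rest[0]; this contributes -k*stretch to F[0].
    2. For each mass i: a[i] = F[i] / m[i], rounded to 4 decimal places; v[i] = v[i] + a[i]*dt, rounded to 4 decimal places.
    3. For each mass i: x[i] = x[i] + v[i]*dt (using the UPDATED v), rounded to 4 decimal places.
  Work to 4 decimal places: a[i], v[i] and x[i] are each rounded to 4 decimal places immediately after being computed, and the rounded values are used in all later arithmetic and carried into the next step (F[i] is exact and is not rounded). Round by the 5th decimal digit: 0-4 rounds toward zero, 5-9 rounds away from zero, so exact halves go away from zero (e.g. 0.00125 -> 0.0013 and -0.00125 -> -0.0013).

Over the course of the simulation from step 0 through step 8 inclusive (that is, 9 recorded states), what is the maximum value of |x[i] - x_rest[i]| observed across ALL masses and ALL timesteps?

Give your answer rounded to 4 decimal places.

Answer: 2.4844

Derivation:
Step 0: x=[5.0000 4.0000 8.0000 11.0000] v=[0.0000 0.0000 0.0000 0.0000]
Step 1: x=[3.5000 5.2500 7.7500 11.0000] v=[-6.0000 5.0000 -1.0000 0.0000]
Step 2: x=[1.5625 6.6875 7.6875 10.9375] v=[-7.7500 5.7500 -0.2500 -0.2500]
Step 3: x=[0.5156 7.0938 8.1875 10.8125] v=[-4.1875 1.6250 2.0000 -0.5000]
Step 4: x=[0.9844 6.1289 9.0703 10.7813] v=[1.8751 -3.8595 3.5313 -0.1250]
Step 5: x=[2.4932 4.6133 9.6455 11.0723] v=[6.0352 -6.0626 2.3009 1.1640]
Step 6: x=[3.9087 3.8257 9.3194 11.7566] v=[5.6621 -3.1505 -1.3045 2.7372]
Step 7: x=[4.3263 4.4323 8.2292 12.5816] v=[1.6704 2.4262 -4.3610 3.3000]
Step 8: x=[3.6888 5.9616 7.2778 13.0685] v=[-2.5499 6.1171 -3.8055 1.9476]
Max displacement = 2.4844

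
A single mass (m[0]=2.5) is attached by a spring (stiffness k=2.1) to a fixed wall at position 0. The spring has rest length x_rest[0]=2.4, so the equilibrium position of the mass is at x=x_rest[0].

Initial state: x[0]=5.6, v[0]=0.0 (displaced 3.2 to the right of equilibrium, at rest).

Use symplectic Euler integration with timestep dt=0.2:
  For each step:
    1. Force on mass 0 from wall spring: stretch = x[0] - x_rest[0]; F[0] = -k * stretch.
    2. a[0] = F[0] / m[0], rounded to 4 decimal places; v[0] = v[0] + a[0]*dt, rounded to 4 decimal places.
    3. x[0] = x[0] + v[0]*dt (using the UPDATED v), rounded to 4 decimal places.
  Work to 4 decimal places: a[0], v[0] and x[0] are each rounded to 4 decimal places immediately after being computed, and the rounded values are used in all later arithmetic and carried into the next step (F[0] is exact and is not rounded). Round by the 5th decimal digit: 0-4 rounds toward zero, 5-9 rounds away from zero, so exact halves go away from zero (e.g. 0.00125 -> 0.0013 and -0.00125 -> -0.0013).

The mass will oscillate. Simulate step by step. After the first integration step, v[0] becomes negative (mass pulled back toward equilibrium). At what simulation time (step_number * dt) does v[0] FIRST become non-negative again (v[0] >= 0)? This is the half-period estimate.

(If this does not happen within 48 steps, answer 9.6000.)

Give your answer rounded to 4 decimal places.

Answer: 3.6000

Derivation:
Step 0: x=[5.6000] v=[0.0000]
Step 1: x=[5.4925] v=[-0.5376]
Step 2: x=[5.2811] v=[-1.0571]
Step 3: x=[4.9729] v=[-1.5411]
Step 4: x=[4.5782] v=[-1.9733]
Step 5: x=[4.1104] v=[-2.3392]
Step 6: x=[3.5851] v=[-2.6265]
Step 7: x=[3.0200] v=[-2.8256]
Step 8: x=[2.4340] v=[-2.9298]
Step 9: x=[1.8469] v=[-2.9355]
Step 10: x=[1.2784] v=[-2.8426]
Step 11: x=[0.7476] v=[-2.6542]
Step 12: x=[0.2723] v=[-2.3766]
Step 13: x=[-0.1315] v=[-2.0191]
Step 14: x=[-0.4503] v=[-1.5938]
Step 15: x=[-0.6733] v=[-1.1149]
Step 16: x=[-0.7930] v=[-0.5986]
Step 17: x=[-0.8054] v=[-0.0622]
Step 18: x=[-0.7101] v=[0.4763]
First v>=0 after going negative at step 18, time=3.6000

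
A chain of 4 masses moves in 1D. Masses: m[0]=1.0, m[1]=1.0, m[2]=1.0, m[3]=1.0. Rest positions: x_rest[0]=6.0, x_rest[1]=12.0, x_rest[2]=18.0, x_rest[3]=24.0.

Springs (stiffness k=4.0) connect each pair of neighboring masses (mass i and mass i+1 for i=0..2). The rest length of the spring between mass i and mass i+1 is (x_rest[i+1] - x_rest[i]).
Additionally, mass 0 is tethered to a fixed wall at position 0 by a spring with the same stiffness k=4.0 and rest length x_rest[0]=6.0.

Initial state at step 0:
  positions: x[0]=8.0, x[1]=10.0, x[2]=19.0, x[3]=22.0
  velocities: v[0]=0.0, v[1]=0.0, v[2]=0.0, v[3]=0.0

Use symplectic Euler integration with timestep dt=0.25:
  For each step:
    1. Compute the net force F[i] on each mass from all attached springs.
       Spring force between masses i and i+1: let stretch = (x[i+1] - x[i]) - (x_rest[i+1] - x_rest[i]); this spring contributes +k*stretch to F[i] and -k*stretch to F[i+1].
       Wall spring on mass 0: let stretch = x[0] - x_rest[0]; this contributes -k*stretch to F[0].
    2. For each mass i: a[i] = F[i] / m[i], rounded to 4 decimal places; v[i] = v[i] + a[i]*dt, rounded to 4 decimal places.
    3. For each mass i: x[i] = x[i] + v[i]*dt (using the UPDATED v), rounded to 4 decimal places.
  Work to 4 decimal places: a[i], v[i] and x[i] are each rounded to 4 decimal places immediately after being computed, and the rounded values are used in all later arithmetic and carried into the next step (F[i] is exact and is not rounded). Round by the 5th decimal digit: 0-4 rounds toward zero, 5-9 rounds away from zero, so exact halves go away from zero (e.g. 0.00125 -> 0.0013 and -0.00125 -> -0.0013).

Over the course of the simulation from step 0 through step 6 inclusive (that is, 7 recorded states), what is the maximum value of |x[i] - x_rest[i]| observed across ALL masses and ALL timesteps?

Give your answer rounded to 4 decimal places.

Answer: 3.2978

Derivation:
Step 0: x=[8.0000 10.0000 19.0000 22.0000] v=[0.0000 0.0000 0.0000 0.0000]
Step 1: x=[6.5000 11.7500 17.5000 22.7500] v=[-6.0000 7.0000 -6.0000 3.0000]
Step 2: x=[4.6875 13.6250 15.8750 23.6875] v=[-7.2500 7.5000 -6.5000 3.7500]
Step 3: x=[3.9375 13.8281 15.6406 24.1719] v=[-3.0000 0.8125 -0.9375 1.9375]
Step 4: x=[4.6758 12.0117 17.0859 24.0235] v=[2.9531 -7.2656 5.7813 -0.5938]
Step 5: x=[6.0791 9.6299 18.9971 23.6407] v=[5.6132 -9.5273 7.6447 -1.5314]
Step 6: x=[6.8503 8.7022 19.7274 23.5970] v=[3.0849 -3.7109 2.9211 -0.1750]
Max displacement = 3.2978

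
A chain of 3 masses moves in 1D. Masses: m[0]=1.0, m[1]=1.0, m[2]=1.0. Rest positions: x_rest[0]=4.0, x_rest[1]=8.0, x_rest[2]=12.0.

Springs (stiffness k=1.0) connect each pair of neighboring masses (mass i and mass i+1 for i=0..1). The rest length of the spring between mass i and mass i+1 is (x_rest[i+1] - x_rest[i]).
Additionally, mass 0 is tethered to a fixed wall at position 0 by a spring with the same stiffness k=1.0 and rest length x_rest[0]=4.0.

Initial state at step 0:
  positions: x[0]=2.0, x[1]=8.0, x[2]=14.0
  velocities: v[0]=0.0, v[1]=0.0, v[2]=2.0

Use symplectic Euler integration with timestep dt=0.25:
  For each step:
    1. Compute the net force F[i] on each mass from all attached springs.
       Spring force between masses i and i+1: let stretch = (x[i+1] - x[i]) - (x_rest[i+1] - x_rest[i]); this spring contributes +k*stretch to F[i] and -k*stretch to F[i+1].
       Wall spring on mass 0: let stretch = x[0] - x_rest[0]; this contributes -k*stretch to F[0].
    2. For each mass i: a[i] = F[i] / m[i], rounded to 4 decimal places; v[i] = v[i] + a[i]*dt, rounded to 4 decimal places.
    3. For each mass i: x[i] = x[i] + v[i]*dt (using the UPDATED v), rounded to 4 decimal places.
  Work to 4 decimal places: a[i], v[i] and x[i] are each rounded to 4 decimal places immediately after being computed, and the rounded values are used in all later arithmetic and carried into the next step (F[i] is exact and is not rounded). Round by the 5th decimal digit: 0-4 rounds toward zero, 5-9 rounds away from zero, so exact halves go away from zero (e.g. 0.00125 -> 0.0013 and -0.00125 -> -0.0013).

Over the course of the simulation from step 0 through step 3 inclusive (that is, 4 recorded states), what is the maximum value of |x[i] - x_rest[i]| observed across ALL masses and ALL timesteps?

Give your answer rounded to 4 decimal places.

Answer: 2.6680

Derivation:
Step 0: x=[2.0000 8.0000 14.0000] v=[0.0000 0.0000 2.0000]
Step 1: x=[2.2500 8.0000 14.3750] v=[1.0000 0.0000 1.5000]
Step 2: x=[2.7188 8.0391 14.6016] v=[1.8750 0.1563 0.9063]
Step 3: x=[3.3502 8.1558 14.6680] v=[2.5254 0.4669 0.2657]
Max displacement = 2.6680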